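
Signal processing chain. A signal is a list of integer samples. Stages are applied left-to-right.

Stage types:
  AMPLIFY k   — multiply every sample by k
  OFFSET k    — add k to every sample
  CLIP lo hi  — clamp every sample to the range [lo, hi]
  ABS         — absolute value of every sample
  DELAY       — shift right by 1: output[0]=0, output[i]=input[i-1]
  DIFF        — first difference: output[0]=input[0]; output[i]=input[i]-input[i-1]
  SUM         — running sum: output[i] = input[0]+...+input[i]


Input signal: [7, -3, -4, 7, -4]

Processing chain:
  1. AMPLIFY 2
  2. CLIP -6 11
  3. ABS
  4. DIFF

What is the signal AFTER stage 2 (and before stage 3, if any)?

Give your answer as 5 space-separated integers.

Answer: 11 -6 -6 11 -6

Derivation:
Input: [7, -3, -4, 7, -4]
Stage 1 (AMPLIFY 2): 7*2=14, -3*2=-6, -4*2=-8, 7*2=14, -4*2=-8 -> [14, -6, -8, 14, -8]
Stage 2 (CLIP -6 11): clip(14,-6,11)=11, clip(-6,-6,11)=-6, clip(-8,-6,11)=-6, clip(14,-6,11)=11, clip(-8,-6,11)=-6 -> [11, -6, -6, 11, -6]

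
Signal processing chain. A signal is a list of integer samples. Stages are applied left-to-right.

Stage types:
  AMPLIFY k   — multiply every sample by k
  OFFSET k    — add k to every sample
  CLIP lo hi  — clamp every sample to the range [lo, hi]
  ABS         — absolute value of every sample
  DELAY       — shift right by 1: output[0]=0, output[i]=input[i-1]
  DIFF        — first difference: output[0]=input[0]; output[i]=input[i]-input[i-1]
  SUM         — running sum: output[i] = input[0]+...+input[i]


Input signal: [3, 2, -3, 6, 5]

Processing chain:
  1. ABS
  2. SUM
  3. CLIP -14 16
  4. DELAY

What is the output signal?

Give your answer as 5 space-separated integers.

Answer: 0 3 5 8 14

Derivation:
Input: [3, 2, -3, 6, 5]
Stage 1 (ABS): |3|=3, |2|=2, |-3|=3, |6|=6, |5|=5 -> [3, 2, 3, 6, 5]
Stage 2 (SUM): sum[0..0]=3, sum[0..1]=5, sum[0..2]=8, sum[0..3]=14, sum[0..4]=19 -> [3, 5, 8, 14, 19]
Stage 3 (CLIP -14 16): clip(3,-14,16)=3, clip(5,-14,16)=5, clip(8,-14,16)=8, clip(14,-14,16)=14, clip(19,-14,16)=16 -> [3, 5, 8, 14, 16]
Stage 4 (DELAY): [0, 3, 5, 8, 14] = [0, 3, 5, 8, 14] -> [0, 3, 5, 8, 14]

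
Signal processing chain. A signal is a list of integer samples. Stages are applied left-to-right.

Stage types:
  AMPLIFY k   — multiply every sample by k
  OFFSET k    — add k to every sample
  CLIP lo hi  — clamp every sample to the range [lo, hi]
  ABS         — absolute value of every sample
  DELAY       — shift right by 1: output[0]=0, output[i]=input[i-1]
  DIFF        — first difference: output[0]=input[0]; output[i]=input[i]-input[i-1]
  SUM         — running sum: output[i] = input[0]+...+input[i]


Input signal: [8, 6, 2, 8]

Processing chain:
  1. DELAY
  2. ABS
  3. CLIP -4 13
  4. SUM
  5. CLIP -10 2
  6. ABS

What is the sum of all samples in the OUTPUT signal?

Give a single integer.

Answer: 6

Derivation:
Input: [8, 6, 2, 8]
Stage 1 (DELAY): [0, 8, 6, 2] = [0, 8, 6, 2] -> [0, 8, 6, 2]
Stage 2 (ABS): |0|=0, |8|=8, |6|=6, |2|=2 -> [0, 8, 6, 2]
Stage 3 (CLIP -4 13): clip(0,-4,13)=0, clip(8,-4,13)=8, clip(6,-4,13)=6, clip(2,-4,13)=2 -> [0, 8, 6, 2]
Stage 4 (SUM): sum[0..0]=0, sum[0..1]=8, sum[0..2]=14, sum[0..3]=16 -> [0, 8, 14, 16]
Stage 5 (CLIP -10 2): clip(0,-10,2)=0, clip(8,-10,2)=2, clip(14,-10,2)=2, clip(16,-10,2)=2 -> [0, 2, 2, 2]
Stage 6 (ABS): |0|=0, |2|=2, |2|=2, |2|=2 -> [0, 2, 2, 2]
Output sum: 6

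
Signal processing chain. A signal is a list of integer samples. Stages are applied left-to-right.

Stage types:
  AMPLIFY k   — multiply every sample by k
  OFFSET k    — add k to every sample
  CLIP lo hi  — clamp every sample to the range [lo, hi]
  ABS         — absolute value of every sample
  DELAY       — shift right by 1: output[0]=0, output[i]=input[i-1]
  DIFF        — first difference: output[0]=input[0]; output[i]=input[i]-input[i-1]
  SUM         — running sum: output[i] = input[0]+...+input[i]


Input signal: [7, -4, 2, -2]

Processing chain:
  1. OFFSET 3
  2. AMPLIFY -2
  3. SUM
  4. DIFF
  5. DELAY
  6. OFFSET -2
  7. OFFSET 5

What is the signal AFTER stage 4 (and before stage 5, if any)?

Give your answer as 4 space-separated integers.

Input: [7, -4, 2, -2]
Stage 1 (OFFSET 3): 7+3=10, -4+3=-1, 2+3=5, -2+3=1 -> [10, -1, 5, 1]
Stage 2 (AMPLIFY -2): 10*-2=-20, -1*-2=2, 5*-2=-10, 1*-2=-2 -> [-20, 2, -10, -2]
Stage 3 (SUM): sum[0..0]=-20, sum[0..1]=-18, sum[0..2]=-28, sum[0..3]=-30 -> [-20, -18, -28, -30]
Stage 4 (DIFF): s[0]=-20, -18--20=2, -28--18=-10, -30--28=-2 -> [-20, 2, -10, -2]

Answer: -20 2 -10 -2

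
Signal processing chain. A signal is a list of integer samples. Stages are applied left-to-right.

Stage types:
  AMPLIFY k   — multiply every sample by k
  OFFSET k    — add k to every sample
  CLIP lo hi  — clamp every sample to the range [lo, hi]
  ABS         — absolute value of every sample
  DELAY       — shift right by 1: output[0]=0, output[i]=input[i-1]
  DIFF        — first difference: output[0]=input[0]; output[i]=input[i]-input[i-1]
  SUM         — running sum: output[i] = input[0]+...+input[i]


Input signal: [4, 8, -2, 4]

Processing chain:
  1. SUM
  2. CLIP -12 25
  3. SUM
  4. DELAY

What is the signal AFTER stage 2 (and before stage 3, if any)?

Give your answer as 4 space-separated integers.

Input: [4, 8, -2, 4]
Stage 1 (SUM): sum[0..0]=4, sum[0..1]=12, sum[0..2]=10, sum[0..3]=14 -> [4, 12, 10, 14]
Stage 2 (CLIP -12 25): clip(4,-12,25)=4, clip(12,-12,25)=12, clip(10,-12,25)=10, clip(14,-12,25)=14 -> [4, 12, 10, 14]

Answer: 4 12 10 14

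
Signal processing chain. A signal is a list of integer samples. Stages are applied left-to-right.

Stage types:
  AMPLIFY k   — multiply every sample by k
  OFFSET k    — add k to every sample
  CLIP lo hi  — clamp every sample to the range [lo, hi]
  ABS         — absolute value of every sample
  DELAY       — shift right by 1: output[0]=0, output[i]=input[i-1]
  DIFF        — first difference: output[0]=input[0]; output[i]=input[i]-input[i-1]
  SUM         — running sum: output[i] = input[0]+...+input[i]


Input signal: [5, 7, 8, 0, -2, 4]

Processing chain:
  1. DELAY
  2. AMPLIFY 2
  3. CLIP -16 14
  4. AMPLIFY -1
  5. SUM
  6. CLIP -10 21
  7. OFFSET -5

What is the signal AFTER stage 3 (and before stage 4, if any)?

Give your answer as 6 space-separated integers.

Answer: 0 10 14 14 0 -4

Derivation:
Input: [5, 7, 8, 0, -2, 4]
Stage 1 (DELAY): [0, 5, 7, 8, 0, -2] = [0, 5, 7, 8, 0, -2] -> [0, 5, 7, 8, 0, -2]
Stage 2 (AMPLIFY 2): 0*2=0, 5*2=10, 7*2=14, 8*2=16, 0*2=0, -2*2=-4 -> [0, 10, 14, 16, 0, -4]
Stage 3 (CLIP -16 14): clip(0,-16,14)=0, clip(10,-16,14)=10, clip(14,-16,14)=14, clip(16,-16,14)=14, clip(0,-16,14)=0, clip(-4,-16,14)=-4 -> [0, 10, 14, 14, 0, -4]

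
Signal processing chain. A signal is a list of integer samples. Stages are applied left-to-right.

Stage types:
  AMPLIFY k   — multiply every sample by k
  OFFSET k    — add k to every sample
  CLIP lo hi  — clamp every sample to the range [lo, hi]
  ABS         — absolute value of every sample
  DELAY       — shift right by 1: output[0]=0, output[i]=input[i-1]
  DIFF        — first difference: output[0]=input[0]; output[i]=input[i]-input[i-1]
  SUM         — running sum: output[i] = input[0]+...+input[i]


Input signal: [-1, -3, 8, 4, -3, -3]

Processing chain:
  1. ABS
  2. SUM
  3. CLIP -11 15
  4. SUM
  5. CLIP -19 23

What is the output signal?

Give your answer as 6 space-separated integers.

Input: [-1, -3, 8, 4, -3, -3]
Stage 1 (ABS): |-1|=1, |-3|=3, |8|=8, |4|=4, |-3|=3, |-3|=3 -> [1, 3, 8, 4, 3, 3]
Stage 2 (SUM): sum[0..0]=1, sum[0..1]=4, sum[0..2]=12, sum[0..3]=16, sum[0..4]=19, sum[0..5]=22 -> [1, 4, 12, 16, 19, 22]
Stage 3 (CLIP -11 15): clip(1,-11,15)=1, clip(4,-11,15)=4, clip(12,-11,15)=12, clip(16,-11,15)=15, clip(19,-11,15)=15, clip(22,-11,15)=15 -> [1, 4, 12, 15, 15, 15]
Stage 4 (SUM): sum[0..0]=1, sum[0..1]=5, sum[0..2]=17, sum[0..3]=32, sum[0..4]=47, sum[0..5]=62 -> [1, 5, 17, 32, 47, 62]
Stage 5 (CLIP -19 23): clip(1,-19,23)=1, clip(5,-19,23)=5, clip(17,-19,23)=17, clip(32,-19,23)=23, clip(47,-19,23)=23, clip(62,-19,23)=23 -> [1, 5, 17, 23, 23, 23]

Answer: 1 5 17 23 23 23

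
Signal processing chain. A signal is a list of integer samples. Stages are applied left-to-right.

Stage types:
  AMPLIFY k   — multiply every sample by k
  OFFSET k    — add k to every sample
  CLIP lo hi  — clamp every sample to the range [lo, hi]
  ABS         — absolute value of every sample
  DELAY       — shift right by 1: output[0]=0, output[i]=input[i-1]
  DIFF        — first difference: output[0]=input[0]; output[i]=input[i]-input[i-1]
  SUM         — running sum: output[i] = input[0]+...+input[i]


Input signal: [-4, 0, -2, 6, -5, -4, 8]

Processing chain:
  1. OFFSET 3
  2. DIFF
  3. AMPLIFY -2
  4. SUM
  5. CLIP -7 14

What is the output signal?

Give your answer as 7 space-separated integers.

Answer: 2 -6 -2 -7 4 2 -7

Derivation:
Input: [-4, 0, -2, 6, -5, -4, 8]
Stage 1 (OFFSET 3): -4+3=-1, 0+3=3, -2+3=1, 6+3=9, -5+3=-2, -4+3=-1, 8+3=11 -> [-1, 3, 1, 9, -2, -1, 11]
Stage 2 (DIFF): s[0]=-1, 3--1=4, 1-3=-2, 9-1=8, -2-9=-11, -1--2=1, 11--1=12 -> [-1, 4, -2, 8, -11, 1, 12]
Stage 3 (AMPLIFY -2): -1*-2=2, 4*-2=-8, -2*-2=4, 8*-2=-16, -11*-2=22, 1*-2=-2, 12*-2=-24 -> [2, -8, 4, -16, 22, -2, -24]
Stage 4 (SUM): sum[0..0]=2, sum[0..1]=-6, sum[0..2]=-2, sum[0..3]=-18, sum[0..4]=4, sum[0..5]=2, sum[0..6]=-22 -> [2, -6, -2, -18, 4, 2, -22]
Stage 5 (CLIP -7 14): clip(2,-7,14)=2, clip(-6,-7,14)=-6, clip(-2,-7,14)=-2, clip(-18,-7,14)=-7, clip(4,-7,14)=4, clip(2,-7,14)=2, clip(-22,-7,14)=-7 -> [2, -6, -2, -7, 4, 2, -7]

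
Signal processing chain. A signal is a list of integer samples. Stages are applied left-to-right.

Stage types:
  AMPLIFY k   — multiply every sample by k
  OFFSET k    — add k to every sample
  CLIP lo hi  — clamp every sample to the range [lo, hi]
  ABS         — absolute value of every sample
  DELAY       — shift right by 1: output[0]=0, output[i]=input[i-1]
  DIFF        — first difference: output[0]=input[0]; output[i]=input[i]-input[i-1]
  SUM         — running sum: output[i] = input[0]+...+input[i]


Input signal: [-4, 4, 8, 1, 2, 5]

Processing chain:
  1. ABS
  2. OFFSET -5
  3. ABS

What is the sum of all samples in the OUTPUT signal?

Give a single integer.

Answer: 12

Derivation:
Input: [-4, 4, 8, 1, 2, 5]
Stage 1 (ABS): |-4|=4, |4|=4, |8|=8, |1|=1, |2|=2, |5|=5 -> [4, 4, 8, 1, 2, 5]
Stage 2 (OFFSET -5): 4+-5=-1, 4+-5=-1, 8+-5=3, 1+-5=-4, 2+-5=-3, 5+-5=0 -> [-1, -1, 3, -4, -3, 0]
Stage 3 (ABS): |-1|=1, |-1|=1, |3|=3, |-4|=4, |-3|=3, |0|=0 -> [1, 1, 3, 4, 3, 0]
Output sum: 12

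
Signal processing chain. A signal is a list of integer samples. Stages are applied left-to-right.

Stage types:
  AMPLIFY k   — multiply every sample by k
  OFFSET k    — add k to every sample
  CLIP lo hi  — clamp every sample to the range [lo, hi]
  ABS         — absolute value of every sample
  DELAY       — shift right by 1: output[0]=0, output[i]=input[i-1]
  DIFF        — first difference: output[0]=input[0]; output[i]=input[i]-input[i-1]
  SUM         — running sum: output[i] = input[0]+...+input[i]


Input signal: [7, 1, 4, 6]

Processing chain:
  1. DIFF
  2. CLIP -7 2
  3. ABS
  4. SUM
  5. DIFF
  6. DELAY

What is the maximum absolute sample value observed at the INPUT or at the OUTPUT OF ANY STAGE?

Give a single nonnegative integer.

Input: [7, 1, 4, 6] (max |s|=7)
Stage 1 (DIFF): s[0]=7, 1-7=-6, 4-1=3, 6-4=2 -> [7, -6, 3, 2] (max |s|=7)
Stage 2 (CLIP -7 2): clip(7,-7,2)=2, clip(-6,-7,2)=-6, clip(3,-7,2)=2, clip(2,-7,2)=2 -> [2, -6, 2, 2] (max |s|=6)
Stage 3 (ABS): |2|=2, |-6|=6, |2|=2, |2|=2 -> [2, 6, 2, 2] (max |s|=6)
Stage 4 (SUM): sum[0..0]=2, sum[0..1]=8, sum[0..2]=10, sum[0..3]=12 -> [2, 8, 10, 12] (max |s|=12)
Stage 5 (DIFF): s[0]=2, 8-2=6, 10-8=2, 12-10=2 -> [2, 6, 2, 2] (max |s|=6)
Stage 6 (DELAY): [0, 2, 6, 2] = [0, 2, 6, 2] -> [0, 2, 6, 2] (max |s|=6)
Overall max amplitude: 12

Answer: 12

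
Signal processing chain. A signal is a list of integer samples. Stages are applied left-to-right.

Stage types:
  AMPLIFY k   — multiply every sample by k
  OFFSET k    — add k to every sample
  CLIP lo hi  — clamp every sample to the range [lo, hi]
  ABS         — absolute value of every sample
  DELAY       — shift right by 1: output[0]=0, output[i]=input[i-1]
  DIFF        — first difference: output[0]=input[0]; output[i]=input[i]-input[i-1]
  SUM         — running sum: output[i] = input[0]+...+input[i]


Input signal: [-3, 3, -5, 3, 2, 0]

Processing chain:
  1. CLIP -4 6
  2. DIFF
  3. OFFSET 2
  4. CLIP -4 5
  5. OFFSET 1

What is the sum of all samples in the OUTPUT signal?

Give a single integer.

Input: [-3, 3, -5, 3, 2, 0]
Stage 1 (CLIP -4 6): clip(-3,-4,6)=-3, clip(3,-4,6)=3, clip(-5,-4,6)=-4, clip(3,-4,6)=3, clip(2,-4,6)=2, clip(0,-4,6)=0 -> [-3, 3, -4, 3, 2, 0]
Stage 2 (DIFF): s[0]=-3, 3--3=6, -4-3=-7, 3--4=7, 2-3=-1, 0-2=-2 -> [-3, 6, -7, 7, -1, -2]
Stage 3 (OFFSET 2): -3+2=-1, 6+2=8, -7+2=-5, 7+2=9, -1+2=1, -2+2=0 -> [-1, 8, -5, 9, 1, 0]
Stage 4 (CLIP -4 5): clip(-1,-4,5)=-1, clip(8,-4,5)=5, clip(-5,-4,5)=-4, clip(9,-4,5)=5, clip(1,-4,5)=1, clip(0,-4,5)=0 -> [-1, 5, -4, 5, 1, 0]
Stage 5 (OFFSET 1): -1+1=0, 5+1=6, -4+1=-3, 5+1=6, 1+1=2, 0+1=1 -> [0, 6, -3, 6, 2, 1]
Output sum: 12

Answer: 12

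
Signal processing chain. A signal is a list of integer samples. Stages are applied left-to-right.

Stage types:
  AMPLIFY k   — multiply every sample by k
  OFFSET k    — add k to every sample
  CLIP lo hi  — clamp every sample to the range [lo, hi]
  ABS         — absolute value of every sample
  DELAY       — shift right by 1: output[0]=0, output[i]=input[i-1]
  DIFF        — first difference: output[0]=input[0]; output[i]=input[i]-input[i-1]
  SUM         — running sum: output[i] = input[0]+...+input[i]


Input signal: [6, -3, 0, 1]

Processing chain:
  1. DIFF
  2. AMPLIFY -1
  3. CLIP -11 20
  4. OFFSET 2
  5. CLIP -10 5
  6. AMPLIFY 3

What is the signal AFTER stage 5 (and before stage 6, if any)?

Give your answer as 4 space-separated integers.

Answer: -4 5 -1 1

Derivation:
Input: [6, -3, 0, 1]
Stage 1 (DIFF): s[0]=6, -3-6=-9, 0--3=3, 1-0=1 -> [6, -9, 3, 1]
Stage 2 (AMPLIFY -1): 6*-1=-6, -9*-1=9, 3*-1=-3, 1*-1=-1 -> [-6, 9, -3, -1]
Stage 3 (CLIP -11 20): clip(-6,-11,20)=-6, clip(9,-11,20)=9, clip(-3,-11,20)=-3, clip(-1,-11,20)=-1 -> [-6, 9, -3, -1]
Stage 4 (OFFSET 2): -6+2=-4, 9+2=11, -3+2=-1, -1+2=1 -> [-4, 11, -1, 1]
Stage 5 (CLIP -10 5): clip(-4,-10,5)=-4, clip(11,-10,5)=5, clip(-1,-10,5)=-1, clip(1,-10,5)=1 -> [-4, 5, -1, 1]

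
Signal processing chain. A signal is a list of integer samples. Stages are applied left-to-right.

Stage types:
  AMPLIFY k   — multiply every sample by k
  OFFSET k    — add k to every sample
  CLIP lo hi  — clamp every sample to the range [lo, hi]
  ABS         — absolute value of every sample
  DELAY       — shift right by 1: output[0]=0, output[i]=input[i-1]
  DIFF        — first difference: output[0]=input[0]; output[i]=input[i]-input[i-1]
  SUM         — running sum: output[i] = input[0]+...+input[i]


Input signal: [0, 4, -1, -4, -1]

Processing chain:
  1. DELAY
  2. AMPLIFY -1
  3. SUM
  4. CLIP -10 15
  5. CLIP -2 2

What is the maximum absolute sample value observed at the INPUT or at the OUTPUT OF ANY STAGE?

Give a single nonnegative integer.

Answer: 4

Derivation:
Input: [0, 4, -1, -4, -1] (max |s|=4)
Stage 1 (DELAY): [0, 0, 4, -1, -4] = [0, 0, 4, -1, -4] -> [0, 0, 4, -1, -4] (max |s|=4)
Stage 2 (AMPLIFY -1): 0*-1=0, 0*-1=0, 4*-1=-4, -1*-1=1, -4*-1=4 -> [0, 0, -4, 1, 4] (max |s|=4)
Stage 3 (SUM): sum[0..0]=0, sum[0..1]=0, sum[0..2]=-4, sum[0..3]=-3, sum[0..4]=1 -> [0, 0, -4, -3, 1] (max |s|=4)
Stage 4 (CLIP -10 15): clip(0,-10,15)=0, clip(0,-10,15)=0, clip(-4,-10,15)=-4, clip(-3,-10,15)=-3, clip(1,-10,15)=1 -> [0, 0, -4, -3, 1] (max |s|=4)
Stage 5 (CLIP -2 2): clip(0,-2,2)=0, clip(0,-2,2)=0, clip(-4,-2,2)=-2, clip(-3,-2,2)=-2, clip(1,-2,2)=1 -> [0, 0, -2, -2, 1] (max |s|=2)
Overall max amplitude: 4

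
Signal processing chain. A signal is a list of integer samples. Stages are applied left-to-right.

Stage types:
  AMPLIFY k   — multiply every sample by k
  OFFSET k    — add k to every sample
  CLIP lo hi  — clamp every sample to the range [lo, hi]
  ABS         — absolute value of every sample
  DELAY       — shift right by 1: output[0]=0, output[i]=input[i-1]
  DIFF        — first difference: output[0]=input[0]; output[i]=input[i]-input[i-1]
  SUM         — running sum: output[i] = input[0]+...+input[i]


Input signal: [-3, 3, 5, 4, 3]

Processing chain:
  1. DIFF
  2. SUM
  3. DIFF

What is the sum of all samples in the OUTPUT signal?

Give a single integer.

Answer: 3

Derivation:
Input: [-3, 3, 5, 4, 3]
Stage 1 (DIFF): s[0]=-3, 3--3=6, 5-3=2, 4-5=-1, 3-4=-1 -> [-3, 6, 2, -1, -1]
Stage 2 (SUM): sum[0..0]=-3, sum[0..1]=3, sum[0..2]=5, sum[0..3]=4, sum[0..4]=3 -> [-3, 3, 5, 4, 3]
Stage 3 (DIFF): s[0]=-3, 3--3=6, 5-3=2, 4-5=-1, 3-4=-1 -> [-3, 6, 2, -1, -1]
Output sum: 3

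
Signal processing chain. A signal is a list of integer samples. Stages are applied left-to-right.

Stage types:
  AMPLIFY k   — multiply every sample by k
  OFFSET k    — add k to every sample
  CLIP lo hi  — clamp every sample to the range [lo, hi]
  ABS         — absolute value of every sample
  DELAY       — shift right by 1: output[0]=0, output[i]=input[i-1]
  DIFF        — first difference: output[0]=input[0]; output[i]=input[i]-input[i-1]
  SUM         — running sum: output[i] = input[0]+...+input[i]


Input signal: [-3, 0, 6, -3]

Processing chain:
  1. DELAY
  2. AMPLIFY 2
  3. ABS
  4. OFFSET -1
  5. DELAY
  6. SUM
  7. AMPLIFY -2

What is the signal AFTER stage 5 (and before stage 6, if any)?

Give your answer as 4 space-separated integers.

Answer: 0 -1 5 -1

Derivation:
Input: [-3, 0, 6, -3]
Stage 1 (DELAY): [0, -3, 0, 6] = [0, -3, 0, 6] -> [0, -3, 0, 6]
Stage 2 (AMPLIFY 2): 0*2=0, -3*2=-6, 0*2=0, 6*2=12 -> [0, -6, 0, 12]
Stage 3 (ABS): |0|=0, |-6|=6, |0|=0, |12|=12 -> [0, 6, 0, 12]
Stage 4 (OFFSET -1): 0+-1=-1, 6+-1=5, 0+-1=-1, 12+-1=11 -> [-1, 5, -1, 11]
Stage 5 (DELAY): [0, -1, 5, -1] = [0, -1, 5, -1] -> [0, -1, 5, -1]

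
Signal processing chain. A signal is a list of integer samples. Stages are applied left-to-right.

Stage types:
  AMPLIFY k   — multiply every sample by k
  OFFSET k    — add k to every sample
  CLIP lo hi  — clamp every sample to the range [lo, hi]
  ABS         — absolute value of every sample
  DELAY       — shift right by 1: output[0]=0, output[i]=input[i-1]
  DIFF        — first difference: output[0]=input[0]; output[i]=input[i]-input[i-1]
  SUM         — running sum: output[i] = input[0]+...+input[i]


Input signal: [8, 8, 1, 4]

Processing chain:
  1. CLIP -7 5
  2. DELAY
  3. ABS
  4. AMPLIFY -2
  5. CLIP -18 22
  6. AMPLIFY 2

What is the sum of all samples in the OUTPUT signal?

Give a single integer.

Input: [8, 8, 1, 4]
Stage 1 (CLIP -7 5): clip(8,-7,5)=5, clip(8,-7,5)=5, clip(1,-7,5)=1, clip(4,-7,5)=4 -> [5, 5, 1, 4]
Stage 2 (DELAY): [0, 5, 5, 1] = [0, 5, 5, 1] -> [0, 5, 5, 1]
Stage 3 (ABS): |0|=0, |5|=5, |5|=5, |1|=1 -> [0, 5, 5, 1]
Stage 4 (AMPLIFY -2): 0*-2=0, 5*-2=-10, 5*-2=-10, 1*-2=-2 -> [0, -10, -10, -2]
Stage 5 (CLIP -18 22): clip(0,-18,22)=0, clip(-10,-18,22)=-10, clip(-10,-18,22)=-10, clip(-2,-18,22)=-2 -> [0, -10, -10, -2]
Stage 6 (AMPLIFY 2): 0*2=0, -10*2=-20, -10*2=-20, -2*2=-4 -> [0, -20, -20, -4]
Output sum: -44

Answer: -44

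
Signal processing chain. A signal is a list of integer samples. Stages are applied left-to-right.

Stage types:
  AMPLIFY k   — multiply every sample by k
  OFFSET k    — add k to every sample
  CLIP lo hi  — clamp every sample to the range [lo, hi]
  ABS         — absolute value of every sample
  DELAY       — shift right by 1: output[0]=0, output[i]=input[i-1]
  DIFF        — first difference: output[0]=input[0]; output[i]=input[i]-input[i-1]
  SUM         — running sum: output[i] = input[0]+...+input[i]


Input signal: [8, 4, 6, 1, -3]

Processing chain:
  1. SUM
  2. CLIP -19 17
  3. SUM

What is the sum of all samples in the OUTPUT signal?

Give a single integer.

Input: [8, 4, 6, 1, -3]
Stage 1 (SUM): sum[0..0]=8, sum[0..1]=12, sum[0..2]=18, sum[0..3]=19, sum[0..4]=16 -> [8, 12, 18, 19, 16]
Stage 2 (CLIP -19 17): clip(8,-19,17)=8, clip(12,-19,17)=12, clip(18,-19,17)=17, clip(19,-19,17)=17, clip(16,-19,17)=16 -> [8, 12, 17, 17, 16]
Stage 3 (SUM): sum[0..0]=8, sum[0..1]=20, sum[0..2]=37, sum[0..3]=54, sum[0..4]=70 -> [8, 20, 37, 54, 70]
Output sum: 189

Answer: 189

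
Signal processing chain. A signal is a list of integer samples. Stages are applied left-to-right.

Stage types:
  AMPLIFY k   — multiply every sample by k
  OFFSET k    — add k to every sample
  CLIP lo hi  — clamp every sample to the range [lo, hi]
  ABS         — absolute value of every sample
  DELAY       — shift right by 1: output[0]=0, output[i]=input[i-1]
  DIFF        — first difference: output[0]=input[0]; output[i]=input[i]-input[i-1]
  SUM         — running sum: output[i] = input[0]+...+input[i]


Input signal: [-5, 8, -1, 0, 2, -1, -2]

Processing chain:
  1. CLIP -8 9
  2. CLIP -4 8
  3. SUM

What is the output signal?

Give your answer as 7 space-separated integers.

Answer: -4 4 3 3 5 4 2

Derivation:
Input: [-5, 8, -1, 0, 2, -1, -2]
Stage 1 (CLIP -8 9): clip(-5,-8,9)=-5, clip(8,-8,9)=8, clip(-1,-8,9)=-1, clip(0,-8,9)=0, clip(2,-8,9)=2, clip(-1,-8,9)=-1, clip(-2,-8,9)=-2 -> [-5, 8, -1, 0, 2, -1, -2]
Stage 2 (CLIP -4 8): clip(-5,-4,8)=-4, clip(8,-4,8)=8, clip(-1,-4,8)=-1, clip(0,-4,8)=0, clip(2,-4,8)=2, clip(-1,-4,8)=-1, clip(-2,-4,8)=-2 -> [-4, 8, -1, 0, 2, -1, -2]
Stage 3 (SUM): sum[0..0]=-4, sum[0..1]=4, sum[0..2]=3, sum[0..3]=3, sum[0..4]=5, sum[0..5]=4, sum[0..6]=2 -> [-4, 4, 3, 3, 5, 4, 2]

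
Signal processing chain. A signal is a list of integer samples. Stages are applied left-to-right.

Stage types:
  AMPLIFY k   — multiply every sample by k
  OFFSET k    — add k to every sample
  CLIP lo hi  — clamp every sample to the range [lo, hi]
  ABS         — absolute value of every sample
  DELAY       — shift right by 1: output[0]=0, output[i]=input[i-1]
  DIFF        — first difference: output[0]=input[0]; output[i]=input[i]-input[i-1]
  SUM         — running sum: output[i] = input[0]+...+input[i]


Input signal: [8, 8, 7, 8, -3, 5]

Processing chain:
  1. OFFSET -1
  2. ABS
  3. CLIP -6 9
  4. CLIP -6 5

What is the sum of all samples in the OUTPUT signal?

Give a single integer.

Input: [8, 8, 7, 8, -3, 5]
Stage 1 (OFFSET -1): 8+-1=7, 8+-1=7, 7+-1=6, 8+-1=7, -3+-1=-4, 5+-1=4 -> [7, 7, 6, 7, -4, 4]
Stage 2 (ABS): |7|=7, |7|=7, |6|=6, |7|=7, |-4|=4, |4|=4 -> [7, 7, 6, 7, 4, 4]
Stage 3 (CLIP -6 9): clip(7,-6,9)=7, clip(7,-6,9)=7, clip(6,-6,9)=6, clip(7,-6,9)=7, clip(4,-6,9)=4, clip(4,-6,9)=4 -> [7, 7, 6, 7, 4, 4]
Stage 4 (CLIP -6 5): clip(7,-6,5)=5, clip(7,-6,5)=5, clip(6,-6,5)=5, clip(7,-6,5)=5, clip(4,-6,5)=4, clip(4,-6,5)=4 -> [5, 5, 5, 5, 4, 4]
Output sum: 28

Answer: 28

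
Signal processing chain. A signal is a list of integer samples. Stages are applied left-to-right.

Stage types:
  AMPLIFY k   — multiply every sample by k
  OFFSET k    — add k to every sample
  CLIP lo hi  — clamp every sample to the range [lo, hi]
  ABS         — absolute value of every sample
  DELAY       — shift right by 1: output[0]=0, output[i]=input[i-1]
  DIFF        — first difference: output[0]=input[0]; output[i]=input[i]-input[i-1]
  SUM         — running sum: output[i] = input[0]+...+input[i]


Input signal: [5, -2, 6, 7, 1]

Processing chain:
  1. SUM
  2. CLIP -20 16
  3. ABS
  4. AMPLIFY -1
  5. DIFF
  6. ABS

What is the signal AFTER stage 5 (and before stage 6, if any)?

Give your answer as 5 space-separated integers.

Input: [5, -2, 6, 7, 1]
Stage 1 (SUM): sum[0..0]=5, sum[0..1]=3, sum[0..2]=9, sum[0..3]=16, sum[0..4]=17 -> [5, 3, 9, 16, 17]
Stage 2 (CLIP -20 16): clip(5,-20,16)=5, clip(3,-20,16)=3, clip(9,-20,16)=9, clip(16,-20,16)=16, clip(17,-20,16)=16 -> [5, 3, 9, 16, 16]
Stage 3 (ABS): |5|=5, |3|=3, |9|=9, |16|=16, |16|=16 -> [5, 3, 9, 16, 16]
Stage 4 (AMPLIFY -1): 5*-1=-5, 3*-1=-3, 9*-1=-9, 16*-1=-16, 16*-1=-16 -> [-5, -3, -9, -16, -16]
Stage 5 (DIFF): s[0]=-5, -3--5=2, -9--3=-6, -16--9=-7, -16--16=0 -> [-5, 2, -6, -7, 0]

Answer: -5 2 -6 -7 0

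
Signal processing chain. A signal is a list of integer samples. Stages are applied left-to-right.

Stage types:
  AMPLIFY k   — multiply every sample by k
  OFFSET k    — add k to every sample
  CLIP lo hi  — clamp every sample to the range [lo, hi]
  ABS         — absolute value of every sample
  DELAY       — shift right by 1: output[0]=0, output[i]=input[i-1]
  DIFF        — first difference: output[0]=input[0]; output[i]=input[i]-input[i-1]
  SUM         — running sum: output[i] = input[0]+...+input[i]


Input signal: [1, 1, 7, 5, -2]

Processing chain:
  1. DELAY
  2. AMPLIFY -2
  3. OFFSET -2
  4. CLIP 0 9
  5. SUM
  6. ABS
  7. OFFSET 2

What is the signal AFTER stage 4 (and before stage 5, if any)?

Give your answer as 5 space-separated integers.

Input: [1, 1, 7, 5, -2]
Stage 1 (DELAY): [0, 1, 1, 7, 5] = [0, 1, 1, 7, 5] -> [0, 1, 1, 7, 5]
Stage 2 (AMPLIFY -2): 0*-2=0, 1*-2=-2, 1*-2=-2, 7*-2=-14, 5*-2=-10 -> [0, -2, -2, -14, -10]
Stage 3 (OFFSET -2): 0+-2=-2, -2+-2=-4, -2+-2=-4, -14+-2=-16, -10+-2=-12 -> [-2, -4, -4, -16, -12]
Stage 4 (CLIP 0 9): clip(-2,0,9)=0, clip(-4,0,9)=0, clip(-4,0,9)=0, clip(-16,0,9)=0, clip(-12,0,9)=0 -> [0, 0, 0, 0, 0]

Answer: 0 0 0 0 0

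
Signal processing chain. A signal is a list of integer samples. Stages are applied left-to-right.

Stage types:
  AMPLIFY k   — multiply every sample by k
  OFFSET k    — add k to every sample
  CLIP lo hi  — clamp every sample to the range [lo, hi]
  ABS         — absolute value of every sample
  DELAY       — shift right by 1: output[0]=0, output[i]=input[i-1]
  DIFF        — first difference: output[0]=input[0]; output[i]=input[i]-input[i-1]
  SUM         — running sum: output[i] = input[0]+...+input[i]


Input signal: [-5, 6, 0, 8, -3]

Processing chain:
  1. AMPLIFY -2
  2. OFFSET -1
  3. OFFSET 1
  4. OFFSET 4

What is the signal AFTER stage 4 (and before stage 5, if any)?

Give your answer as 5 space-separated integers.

Input: [-5, 6, 0, 8, -3]
Stage 1 (AMPLIFY -2): -5*-2=10, 6*-2=-12, 0*-2=0, 8*-2=-16, -3*-2=6 -> [10, -12, 0, -16, 6]
Stage 2 (OFFSET -1): 10+-1=9, -12+-1=-13, 0+-1=-1, -16+-1=-17, 6+-1=5 -> [9, -13, -1, -17, 5]
Stage 3 (OFFSET 1): 9+1=10, -13+1=-12, -1+1=0, -17+1=-16, 5+1=6 -> [10, -12, 0, -16, 6]
Stage 4 (OFFSET 4): 10+4=14, -12+4=-8, 0+4=4, -16+4=-12, 6+4=10 -> [14, -8, 4, -12, 10]

Answer: 14 -8 4 -12 10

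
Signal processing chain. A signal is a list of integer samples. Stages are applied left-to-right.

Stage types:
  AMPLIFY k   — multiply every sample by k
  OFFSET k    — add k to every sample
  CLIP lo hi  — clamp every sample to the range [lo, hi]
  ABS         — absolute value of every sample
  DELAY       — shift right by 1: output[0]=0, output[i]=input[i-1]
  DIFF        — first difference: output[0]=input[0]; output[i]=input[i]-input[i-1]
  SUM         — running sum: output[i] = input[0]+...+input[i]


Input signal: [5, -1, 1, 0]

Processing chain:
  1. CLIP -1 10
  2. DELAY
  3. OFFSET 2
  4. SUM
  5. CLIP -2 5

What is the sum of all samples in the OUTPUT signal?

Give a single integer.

Input: [5, -1, 1, 0]
Stage 1 (CLIP -1 10): clip(5,-1,10)=5, clip(-1,-1,10)=-1, clip(1,-1,10)=1, clip(0,-1,10)=0 -> [5, -1, 1, 0]
Stage 2 (DELAY): [0, 5, -1, 1] = [0, 5, -1, 1] -> [0, 5, -1, 1]
Stage 3 (OFFSET 2): 0+2=2, 5+2=7, -1+2=1, 1+2=3 -> [2, 7, 1, 3]
Stage 4 (SUM): sum[0..0]=2, sum[0..1]=9, sum[0..2]=10, sum[0..3]=13 -> [2, 9, 10, 13]
Stage 5 (CLIP -2 5): clip(2,-2,5)=2, clip(9,-2,5)=5, clip(10,-2,5)=5, clip(13,-2,5)=5 -> [2, 5, 5, 5]
Output sum: 17

Answer: 17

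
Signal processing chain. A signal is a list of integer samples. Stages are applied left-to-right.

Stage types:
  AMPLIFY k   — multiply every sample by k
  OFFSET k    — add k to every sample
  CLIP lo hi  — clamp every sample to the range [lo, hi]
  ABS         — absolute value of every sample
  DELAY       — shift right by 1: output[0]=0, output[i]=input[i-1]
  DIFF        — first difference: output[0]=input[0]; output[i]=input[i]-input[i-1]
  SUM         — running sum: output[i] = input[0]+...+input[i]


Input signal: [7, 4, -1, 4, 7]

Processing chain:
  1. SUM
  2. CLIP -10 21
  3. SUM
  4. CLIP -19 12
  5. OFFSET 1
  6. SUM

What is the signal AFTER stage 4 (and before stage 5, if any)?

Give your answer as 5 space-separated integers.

Answer: 7 12 12 12 12

Derivation:
Input: [7, 4, -1, 4, 7]
Stage 1 (SUM): sum[0..0]=7, sum[0..1]=11, sum[0..2]=10, sum[0..3]=14, sum[0..4]=21 -> [7, 11, 10, 14, 21]
Stage 2 (CLIP -10 21): clip(7,-10,21)=7, clip(11,-10,21)=11, clip(10,-10,21)=10, clip(14,-10,21)=14, clip(21,-10,21)=21 -> [7, 11, 10, 14, 21]
Stage 3 (SUM): sum[0..0]=7, sum[0..1]=18, sum[0..2]=28, sum[0..3]=42, sum[0..4]=63 -> [7, 18, 28, 42, 63]
Stage 4 (CLIP -19 12): clip(7,-19,12)=7, clip(18,-19,12)=12, clip(28,-19,12)=12, clip(42,-19,12)=12, clip(63,-19,12)=12 -> [7, 12, 12, 12, 12]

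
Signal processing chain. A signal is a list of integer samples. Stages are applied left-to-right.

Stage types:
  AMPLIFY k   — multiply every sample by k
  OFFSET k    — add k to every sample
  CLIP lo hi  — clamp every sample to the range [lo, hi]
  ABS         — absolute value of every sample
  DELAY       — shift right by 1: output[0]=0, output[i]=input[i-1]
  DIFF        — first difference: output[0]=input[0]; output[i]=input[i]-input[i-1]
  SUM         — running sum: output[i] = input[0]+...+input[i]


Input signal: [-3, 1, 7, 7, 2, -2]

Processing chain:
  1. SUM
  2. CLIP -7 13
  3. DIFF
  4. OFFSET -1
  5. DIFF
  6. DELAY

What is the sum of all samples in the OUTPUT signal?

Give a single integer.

Answer: 0

Derivation:
Input: [-3, 1, 7, 7, 2, -2]
Stage 1 (SUM): sum[0..0]=-3, sum[0..1]=-2, sum[0..2]=5, sum[0..3]=12, sum[0..4]=14, sum[0..5]=12 -> [-3, -2, 5, 12, 14, 12]
Stage 2 (CLIP -7 13): clip(-3,-7,13)=-3, clip(-2,-7,13)=-2, clip(5,-7,13)=5, clip(12,-7,13)=12, clip(14,-7,13)=13, clip(12,-7,13)=12 -> [-3, -2, 5, 12, 13, 12]
Stage 3 (DIFF): s[0]=-3, -2--3=1, 5--2=7, 12-5=7, 13-12=1, 12-13=-1 -> [-3, 1, 7, 7, 1, -1]
Stage 4 (OFFSET -1): -3+-1=-4, 1+-1=0, 7+-1=6, 7+-1=6, 1+-1=0, -1+-1=-2 -> [-4, 0, 6, 6, 0, -2]
Stage 5 (DIFF): s[0]=-4, 0--4=4, 6-0=6, 6-6=0, 0-6=-6, -2-0=-2 -> [-4, 4, 6, 0, -6, -2]
Stage 6 (DELAY): [0, -4, 4, 6, 0, -6] = [0, -4, 4, 6, 0, -6] -> [0, -4, 4, 6, 0, -6]
Output sum: 0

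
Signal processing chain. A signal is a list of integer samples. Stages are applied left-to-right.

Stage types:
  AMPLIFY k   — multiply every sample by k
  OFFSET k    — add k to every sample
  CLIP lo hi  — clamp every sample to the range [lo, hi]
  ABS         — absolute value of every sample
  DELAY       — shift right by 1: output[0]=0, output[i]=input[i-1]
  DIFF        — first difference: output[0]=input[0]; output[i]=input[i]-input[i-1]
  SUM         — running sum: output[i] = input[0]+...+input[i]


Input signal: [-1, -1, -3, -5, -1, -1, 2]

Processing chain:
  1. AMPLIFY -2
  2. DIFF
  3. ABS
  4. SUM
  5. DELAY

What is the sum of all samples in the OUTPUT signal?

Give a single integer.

Input: [-1, -1, -3, -5, -1, -1, 2]
Stage 1 (AMPLIFY -2): -1*-2=2, -1*-2=2, -3*-2=6, -5*-2=10, -1*-2=2, -1*-2=2, 2*-2=-4 -> [2, 2, 6, 10, 2, 2, -4]
Stage 2 (DIFF): s[0]=2, 2-2=0, 6-2=4, 10-6=4, 2-10=-8, 2-2=0, -4-2=-6 -> [2, 0, 4, 4, -8, 0, -6]
Stage 3 (ABS): |2|=2, |0|=0, |4|=4, |4|=4, |-8|=8, |0|=0, |-6|=6 -> [2, 0, 4, 4, 8, 0, 6]
Stage 4 (SUM): sum[0..0]=2, sum[0..1]=2, sum[0..2]=6, sum[0..3]=10, sum[0..4]=18, sum[0..5]=18, sum[0..6]=24 -> [2, 2, 6, 10, 18, 18, 24]
Stage 5 (DELAY): [0, 2, 2, 6, 10, 18, 18] = [0, 2, 2, 6, 10, 18, 18] -> [0, 2, 2, 6, 10, 18, 18]
Output sum: 56

Answer: 56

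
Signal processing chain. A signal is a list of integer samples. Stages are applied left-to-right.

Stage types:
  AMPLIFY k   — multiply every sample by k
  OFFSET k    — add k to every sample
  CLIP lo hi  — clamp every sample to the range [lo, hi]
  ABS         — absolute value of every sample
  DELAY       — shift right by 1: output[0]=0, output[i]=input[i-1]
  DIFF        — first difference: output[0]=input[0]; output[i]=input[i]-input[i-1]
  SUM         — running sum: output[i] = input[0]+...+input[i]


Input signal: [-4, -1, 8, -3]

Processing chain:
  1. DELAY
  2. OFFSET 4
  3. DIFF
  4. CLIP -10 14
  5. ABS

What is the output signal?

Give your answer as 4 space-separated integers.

Input: [-4, -1, 8, -3]
Stage 1 (DELAY): [0, -4, -1, 8] = [0, -4, -1, 8] -> [0, -4, -1, 8]
Stage 2 (OFFSET 4): 0+4=4, -4+4=0, -1+4=3, 8+4=12 -> [4, 0, 3, 12]
Stage 3 (DIFF): s[0]=4, 0-4=-4, 3-0=3, 12-3=9 -> [4, -4, 3, 9]
Stage 4 (CLIP -10 14): clip(4,-10,14)=4, clip(-4,-10,14)=-4, clip(3,-10,14)=3, clip(9,-10,14)=9 -> [4, -4, 3, 9]
Stage 5 (ABS): |4|=4, |-4|=4, |3|=3, |9|=9 -> [4, 4, 3, 9]

Answer: 4 4 3 9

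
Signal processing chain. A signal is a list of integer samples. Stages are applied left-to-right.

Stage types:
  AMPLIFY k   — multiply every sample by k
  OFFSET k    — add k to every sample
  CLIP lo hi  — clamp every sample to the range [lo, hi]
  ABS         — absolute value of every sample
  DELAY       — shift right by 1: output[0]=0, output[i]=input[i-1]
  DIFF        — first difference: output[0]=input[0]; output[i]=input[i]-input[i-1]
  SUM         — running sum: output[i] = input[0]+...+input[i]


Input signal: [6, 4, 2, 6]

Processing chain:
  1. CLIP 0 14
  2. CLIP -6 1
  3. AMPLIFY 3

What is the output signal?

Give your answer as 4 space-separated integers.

Answer: 3 3 3 3

Derivation:
Input: [6, 4, 2, 6]
Stage 1 (CLIP 0 14): clip(6,0,14)=6, clip(4,0,14)=4, clip(2,0,14)=2, clip(6,0,14)=6 -> [6, 4, 2, 6]
Stage 2 (CLIP -6 1): clip(6,-6,1)=1, clip(4,-6,1)=1, clip(2,-6,1)=1, clip(6,-6,1)=1 -> [1, 1, 1, 1]
Stage 3 (AMPLIFY 3): 1*3=3, 1*3=3, 1*3=3, 1*3=3 -> [3, 3, 3, 3]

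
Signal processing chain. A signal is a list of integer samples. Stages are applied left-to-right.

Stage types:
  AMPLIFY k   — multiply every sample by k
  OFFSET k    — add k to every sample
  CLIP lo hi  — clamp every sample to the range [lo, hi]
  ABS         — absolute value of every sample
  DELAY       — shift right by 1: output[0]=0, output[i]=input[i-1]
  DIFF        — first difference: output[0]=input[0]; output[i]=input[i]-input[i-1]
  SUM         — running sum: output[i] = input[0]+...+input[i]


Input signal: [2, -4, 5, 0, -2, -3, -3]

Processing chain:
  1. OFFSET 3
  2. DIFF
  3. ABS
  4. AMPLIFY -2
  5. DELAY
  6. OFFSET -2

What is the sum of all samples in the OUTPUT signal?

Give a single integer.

Input: [2, -4, 5, 0, -2, -3, -3]
Stage 1 (OFFSET 3): 2+3=5, -4+3=-1, 5+3=8, 0+3=3, -2+3=1, -3+3=0, -3+3=0 -> [5, -1, 8, 3, 1, 0, 0]
Stage 2 (DIFF): s[0]=5, -1-5=-6, 8--1=9, 3-8=-5, 1-3=-2, 0-1=-1, 0-0=0 -> [5, -6, 9, -5, -2, -1, 0]
Stage 3 (ABS): |5|=5, |-6|=6, |9|=9, |-5|=5, |-2|=2, |-1|=1, |0|=0 -> [5, 6, 9, 5, 2, 1, 0]
Stage 4 (AMPLIFY -2): 5*-2=-10, 6*-2=-12, 9*-2=-18, 5*-2=-10, 2*-2=-4, 1*-2=-2, 0*-2=0 -> [-10, -12, -18, -10, -4, -2, 0]
Stage 5 (DELAY): [0, -10, -12, -18, -10, -4, -2] = [0, -10, -12, -18, -10, -4, -2] -> [0, -10, -12, -18, -10, -4, -2]
Stage 6 (OFFSET -2): 0+-2=-2, -10+-2=-12, -12+-2=-14, -18+-2=-20, -10+-2=-12, -4+-2=-6, -2+-2=-4 -> [-2, -12, -14, -20, -12, -6, -4]
Output sum: -70

Answer: -70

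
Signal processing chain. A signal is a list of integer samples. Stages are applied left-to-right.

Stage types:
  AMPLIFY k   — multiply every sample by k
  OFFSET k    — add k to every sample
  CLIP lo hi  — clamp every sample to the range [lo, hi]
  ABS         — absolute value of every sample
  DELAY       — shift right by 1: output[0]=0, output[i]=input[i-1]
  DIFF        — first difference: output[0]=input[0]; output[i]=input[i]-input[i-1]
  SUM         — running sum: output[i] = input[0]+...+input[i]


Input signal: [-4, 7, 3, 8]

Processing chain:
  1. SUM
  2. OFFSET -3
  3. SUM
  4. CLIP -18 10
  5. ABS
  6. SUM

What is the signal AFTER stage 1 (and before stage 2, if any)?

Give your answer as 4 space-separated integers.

Input: [-4, 7, 3, 8]
Stage 1 (SUM): sum[0..0]=-4, sum[0..1]=3, sum[0..2]=6, sum[0..3]=14 -> [-4, 3, 6, 14]

Answer: -4 3 6 14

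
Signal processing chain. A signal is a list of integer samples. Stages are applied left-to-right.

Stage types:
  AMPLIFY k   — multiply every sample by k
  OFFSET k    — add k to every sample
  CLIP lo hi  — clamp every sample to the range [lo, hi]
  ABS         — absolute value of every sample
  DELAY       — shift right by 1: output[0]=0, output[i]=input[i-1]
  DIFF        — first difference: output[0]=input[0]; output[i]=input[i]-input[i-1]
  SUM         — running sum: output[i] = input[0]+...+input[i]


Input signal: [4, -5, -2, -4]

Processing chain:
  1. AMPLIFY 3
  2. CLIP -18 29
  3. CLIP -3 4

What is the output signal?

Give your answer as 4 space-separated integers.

Answer: 4 -3 -3 -3

Derivation:
Input: [4, -5, -2, -4]
Stage 1 (AMPLIFY 3): 4*3=12, -5*3=-15, -2*3=-6, -4*3=-12 -> [12, -15, -6, -12]
Stage 2 (CLIP -18 29): clip(12,-18,29)=12, clip(-15,-18,29)=-15, clip(-6,-18,29)=-6, clip(-12,-18,29)=-12 -> [12, -15, -6, -12]
Stage 3 (CLIP -3 4): clip(12,-3,4)=4, clip(-15,-3,4)=-3, clip(-6,-3,4)=-3, clip(-12,-3,4)=-3 -> [4, -3, -3, -3]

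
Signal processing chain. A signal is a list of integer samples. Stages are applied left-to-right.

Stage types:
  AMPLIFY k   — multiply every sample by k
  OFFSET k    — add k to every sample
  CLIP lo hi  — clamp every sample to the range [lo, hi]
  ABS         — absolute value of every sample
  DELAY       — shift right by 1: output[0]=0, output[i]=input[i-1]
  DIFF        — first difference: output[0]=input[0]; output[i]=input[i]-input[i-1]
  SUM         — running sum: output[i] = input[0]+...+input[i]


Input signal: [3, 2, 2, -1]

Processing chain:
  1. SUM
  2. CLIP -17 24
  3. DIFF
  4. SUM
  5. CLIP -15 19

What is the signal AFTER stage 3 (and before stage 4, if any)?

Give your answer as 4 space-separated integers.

Answer: 3 2 2 -1

Derivation:
Input: [3, 2, 2, -1]
Stage 1 (SUM): sum[0..0]=3, sum[0..1]=5, sum[0..2]=7, sum[0..3]=6 -> [3, 5, 7, 6]
Stage 2 (CLIP -17 24): clip(3,-17,24)=3, clip(5,-17,24)=5, clip(7,-17,24)=7, clip(6,-17,24)=6 -> [3, 5, 7, 6]
Stage 3 (DIFF): s[0]=3, 5-3=2, 7-5=2, 6-7=-1 -> [3, 2, 2, -1]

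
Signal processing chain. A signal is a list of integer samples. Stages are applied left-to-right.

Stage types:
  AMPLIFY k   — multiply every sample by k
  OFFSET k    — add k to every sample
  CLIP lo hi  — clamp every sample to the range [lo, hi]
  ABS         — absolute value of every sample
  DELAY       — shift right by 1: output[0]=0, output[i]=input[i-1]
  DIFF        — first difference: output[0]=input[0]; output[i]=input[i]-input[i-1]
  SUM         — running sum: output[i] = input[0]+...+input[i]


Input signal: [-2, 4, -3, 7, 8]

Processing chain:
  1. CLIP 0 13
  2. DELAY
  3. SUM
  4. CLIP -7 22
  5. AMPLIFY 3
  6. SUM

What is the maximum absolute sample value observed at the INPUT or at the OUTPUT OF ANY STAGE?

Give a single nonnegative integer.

Input: [-2, 4, -3, 7, 8] (max |s|=8)
Stage 1 (CLIP 0 13): clip(-2,0,13)=0, clip(4,0,13)=4, clip(-3,0,13)=0, clip(7,0,13)=7, clip(8,0,13)=8 -> [0, 4, 0, 7, 8] (max |s|=8)
Stage 2 (DELAY): [0, 0, 4, 0, 7] = [0, 0, 4, 0, 7] -> [0, 0, 4, 0, 7] (max |s|=7)
Stage 3 (SUM): sum[0..0]=0, sum[0..1]=0, sum[0..2]=4, sum[0..3]=4, sum[0..4]=11 -> [0, 0, 4, 4, 11] (max |s|=11)
Stage 4 (CLIP -7 22): clip(0,-7,22)=0, clip(0,-7,22)=0, clip(4,-7,22)=4, clip(4,-7,22)=4, clip(11,-7,22)=11 -> [0, 0, 4, 4, 11] (max |s|=11)
Stage 5 (AMPLIFY 3): 0*3=0, 0*3=0, 4*3=12, 4*3=12, 11*3=33 -> [0, 0, 12, 12, 33] (max |s|=33)
Stage 6 (SUM): sum[0..0]=0, sum[0..1]=0, sum[0..2]=12, sum[0..3]=24, sum[0..4]=57 -> [0, 0, 12, 24, 57] (max |s|=57)
Overall max amplitude: 57

Answer: 57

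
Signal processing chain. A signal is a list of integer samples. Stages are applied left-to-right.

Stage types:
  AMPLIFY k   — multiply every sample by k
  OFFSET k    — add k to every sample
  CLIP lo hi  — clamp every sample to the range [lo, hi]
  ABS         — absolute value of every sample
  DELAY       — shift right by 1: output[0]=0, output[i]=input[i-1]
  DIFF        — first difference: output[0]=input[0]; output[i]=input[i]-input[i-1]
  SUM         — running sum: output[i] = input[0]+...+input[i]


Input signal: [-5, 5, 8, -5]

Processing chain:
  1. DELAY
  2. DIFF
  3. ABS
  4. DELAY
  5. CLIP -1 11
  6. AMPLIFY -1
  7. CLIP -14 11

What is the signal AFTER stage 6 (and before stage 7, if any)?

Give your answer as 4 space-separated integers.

Input: [-5, 5, 8, -5]
Stage 1 (DELAY): [0, -5, 5, 8] = [0, -5, 5, 8] -> [0, -5, 5, 8]
Stage 2 (DIFF): s[0]=0, -5-0=-5, 5--5=10, 8-5=3 -> [0, -5, 10, 3]
Stage 3 (ABS): |0|=0, |-5|=5, |10|=10, |3|=3 -> [0, 5, 10, 3]
Stage 4 (DELAY): [0, 0, 5, 10] = [0, 0, 5, 10] -> [0, 0, 5, 10]
Stage 5 (CLIP -1 11): clip(0,-1,11)=0, clip(0,-1,11)=0, clip(5,-1,11)=5, clip(10,-1,11)=10 -> [0, 0, 5, 10]
Stage 6 (AMPLIFY -1): 0*-1=0, 0*-1=0, 5*-1=-5, 10*-1=-10 -> [0, 0, -5, -10]

Answer: 0 0 -5 -10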